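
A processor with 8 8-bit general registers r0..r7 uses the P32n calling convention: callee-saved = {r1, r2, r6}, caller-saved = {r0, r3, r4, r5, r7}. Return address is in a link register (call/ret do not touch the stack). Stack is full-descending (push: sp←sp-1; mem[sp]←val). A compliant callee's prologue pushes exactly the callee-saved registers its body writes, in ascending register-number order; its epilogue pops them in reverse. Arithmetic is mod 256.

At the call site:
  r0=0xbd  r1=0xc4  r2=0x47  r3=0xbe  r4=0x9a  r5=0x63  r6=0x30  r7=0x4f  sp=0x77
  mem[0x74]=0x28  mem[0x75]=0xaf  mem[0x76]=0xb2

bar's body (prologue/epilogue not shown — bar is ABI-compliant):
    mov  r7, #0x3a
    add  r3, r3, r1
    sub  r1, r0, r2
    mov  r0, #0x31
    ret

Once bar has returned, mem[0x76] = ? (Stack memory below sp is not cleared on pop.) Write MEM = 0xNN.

MEM = 0xc4

prologue: push r1 → mem[0x76]=0xc4, sp=0x76
body[0] mov  r7, #0x3a → r7=0x3a
body[1] add  r3, r3, r1 → r3=0x82
body[2] sub  r1, r0, r2 → r1=0x76
body[3] mov  r0, #0x31 → r0=0x31
epilogue: pop r1=0xc4, sp=0x77
prologue pushed ['r1'] at ['0x76']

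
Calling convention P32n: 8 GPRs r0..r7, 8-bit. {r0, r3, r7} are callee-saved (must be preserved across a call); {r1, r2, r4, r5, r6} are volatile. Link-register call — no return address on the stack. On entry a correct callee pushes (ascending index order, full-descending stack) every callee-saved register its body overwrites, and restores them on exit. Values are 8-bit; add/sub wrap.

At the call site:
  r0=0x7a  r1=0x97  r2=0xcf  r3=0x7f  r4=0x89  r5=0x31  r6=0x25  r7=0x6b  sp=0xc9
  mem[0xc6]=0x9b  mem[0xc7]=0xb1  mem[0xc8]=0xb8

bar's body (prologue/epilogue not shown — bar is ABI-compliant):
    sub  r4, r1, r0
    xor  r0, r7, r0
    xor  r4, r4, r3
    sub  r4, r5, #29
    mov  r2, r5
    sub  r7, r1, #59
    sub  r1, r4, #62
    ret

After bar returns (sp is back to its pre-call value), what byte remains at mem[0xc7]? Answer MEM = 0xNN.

prologue: push r0 -> mem[0xc8]=0x7a, sp=0xc8
prologue: push r7 -> mem[0xc7]=0x6b, sp=0xc7
body[0] sub  r4, r1, r0 -> r4=0x1d
body[1] xor  r0, r7, r0 -> r0=0x11
body[2] xor  r4, r4, r3 -> r4=0x62
body[3] sub  r4, r5, #29 -> r4=0x14
body[4] mov  r2, r5 -> r2=0x31
body[5] sub  r7, r1, #59 -> r7=0x5c
body[6] sub  r1, r4, #62 -> r1=0xd6
epilogue: pop r7=0x6b, sp=0xc8
epilogue: pop r0=0x7a, sp=0xc9
prologue pushed ['r0', 'r7'] at ['0xc8', '0xc7']

MEM = 0x6b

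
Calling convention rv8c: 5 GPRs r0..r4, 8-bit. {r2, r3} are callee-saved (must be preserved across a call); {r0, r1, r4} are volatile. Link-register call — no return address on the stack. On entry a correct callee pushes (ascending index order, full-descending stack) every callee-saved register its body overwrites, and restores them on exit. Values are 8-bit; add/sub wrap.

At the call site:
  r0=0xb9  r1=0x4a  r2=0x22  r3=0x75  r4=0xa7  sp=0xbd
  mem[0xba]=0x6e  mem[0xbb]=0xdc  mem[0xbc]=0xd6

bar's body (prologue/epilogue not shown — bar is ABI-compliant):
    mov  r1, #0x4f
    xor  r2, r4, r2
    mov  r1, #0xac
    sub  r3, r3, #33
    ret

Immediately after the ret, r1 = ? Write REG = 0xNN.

prologue: push r2 → mem[0xbc]=0x22, sp=0xbc
prologue: push r3 → mem[0xbb]=0x75, sp=0xbb
body[0] mov  r1, #0x4f → r1=0x4f
body[1] xor  r2, r4, r2 → r2=0x85
body[2] mov  r1, #0xac → r1=0xac
body[3] sub  r3, r3, #33 → r3=0x54
epilogue: pop r3=0x75, sp=0xbc
epilogue: pop r2=0x22, sp=0xbd
r1 is caller-saved → body value

REG = 0xac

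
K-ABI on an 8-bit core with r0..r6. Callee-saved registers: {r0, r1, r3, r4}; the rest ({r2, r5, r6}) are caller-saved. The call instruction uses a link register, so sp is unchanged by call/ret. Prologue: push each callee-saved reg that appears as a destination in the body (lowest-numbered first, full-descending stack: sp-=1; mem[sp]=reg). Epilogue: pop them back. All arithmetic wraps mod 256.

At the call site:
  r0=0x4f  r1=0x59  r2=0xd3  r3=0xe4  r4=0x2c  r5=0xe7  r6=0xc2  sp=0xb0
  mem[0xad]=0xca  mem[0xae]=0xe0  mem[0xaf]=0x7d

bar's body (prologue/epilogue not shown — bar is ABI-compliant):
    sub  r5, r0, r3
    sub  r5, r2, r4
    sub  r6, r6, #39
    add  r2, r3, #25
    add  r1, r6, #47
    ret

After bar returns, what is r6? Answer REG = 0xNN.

REG = 0x9b

prologue: push r1 → mem[0xaf]=0x59, sp=0xaf
body[0] sub  r5, r0, r3 → r5=0x6b
body[1] sub  r5, r2, r4 → r5=0xa7
body[2] sub  r6, r6, #39 → r6=0x9b
body[3] add  r2, r3, #25 → r2=0xfd
body[4] add  r1, r6, #47 → r1=0xca
epilogue: pop r1=0x59, sp=0xb0
r6 is caller-saved → body value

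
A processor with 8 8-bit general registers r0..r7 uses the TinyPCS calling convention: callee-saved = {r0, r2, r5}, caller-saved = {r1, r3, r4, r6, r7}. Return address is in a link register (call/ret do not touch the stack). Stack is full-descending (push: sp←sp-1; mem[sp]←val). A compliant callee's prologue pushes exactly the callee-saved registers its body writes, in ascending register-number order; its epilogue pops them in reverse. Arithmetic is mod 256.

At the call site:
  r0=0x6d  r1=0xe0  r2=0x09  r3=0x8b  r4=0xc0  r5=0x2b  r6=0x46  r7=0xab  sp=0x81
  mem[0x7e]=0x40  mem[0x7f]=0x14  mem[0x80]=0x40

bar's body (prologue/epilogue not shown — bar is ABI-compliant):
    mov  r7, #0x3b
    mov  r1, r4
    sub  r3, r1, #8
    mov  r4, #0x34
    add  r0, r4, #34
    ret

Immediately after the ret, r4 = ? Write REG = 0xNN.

REG = 0x34

prologue: push r0 → mem[0x80]=0x6d, sp=0x80
body[0] mov  r7, #0x3b → r7=0x3b
body[1] mov  r1, r4 → r1=0xc0
body[2] sub  r3, r1, #8 → r3=0xb8
body[3] mov  r4, #0x34 → r4=0x34
body[4] add  r0, r4, #34 → r0=0x56
epilogue: pop r0=0x6d, sp=0x81
r4 is caller-saved → body value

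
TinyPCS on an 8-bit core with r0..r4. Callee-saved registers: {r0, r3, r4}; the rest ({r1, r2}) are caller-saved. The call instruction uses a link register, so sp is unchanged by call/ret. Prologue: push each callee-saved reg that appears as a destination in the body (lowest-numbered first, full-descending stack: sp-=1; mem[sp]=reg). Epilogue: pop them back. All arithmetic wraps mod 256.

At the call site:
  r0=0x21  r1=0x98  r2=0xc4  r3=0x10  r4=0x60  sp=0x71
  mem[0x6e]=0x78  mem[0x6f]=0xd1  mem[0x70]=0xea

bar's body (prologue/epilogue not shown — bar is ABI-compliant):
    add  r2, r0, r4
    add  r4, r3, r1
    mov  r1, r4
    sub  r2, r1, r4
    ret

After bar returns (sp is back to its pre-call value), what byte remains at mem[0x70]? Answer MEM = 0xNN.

MEM = 0x60

prologue: push r4 → mem[0x70]=0x60, sp=0x70
body[0] add  r2, r0, r4 → r2=0x81
body[1] add  r4, r3, r1 → r4=0xa8
body[2] mov  r1, r4 → r1=0xa8
body[3] sub  r2, r1, r4 → r2=0x00
epilogue: pop r4=0x60, sp=0x71
prologue pushed ['r4'] at ['0x70']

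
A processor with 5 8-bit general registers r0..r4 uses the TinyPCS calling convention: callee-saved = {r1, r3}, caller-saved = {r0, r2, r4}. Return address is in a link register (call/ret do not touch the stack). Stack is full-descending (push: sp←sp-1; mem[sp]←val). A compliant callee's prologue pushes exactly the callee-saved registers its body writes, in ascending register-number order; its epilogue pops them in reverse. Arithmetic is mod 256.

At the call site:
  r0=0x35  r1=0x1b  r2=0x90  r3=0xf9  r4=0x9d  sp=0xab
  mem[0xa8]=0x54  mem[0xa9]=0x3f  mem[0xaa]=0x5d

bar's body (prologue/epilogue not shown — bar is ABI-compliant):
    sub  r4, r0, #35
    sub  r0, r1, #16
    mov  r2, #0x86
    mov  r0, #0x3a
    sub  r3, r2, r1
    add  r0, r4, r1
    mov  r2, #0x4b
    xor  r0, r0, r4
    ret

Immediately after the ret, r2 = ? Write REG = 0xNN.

REG = 0x4b

prologue: push r3 -> mem[0xaa]=0xf9, sp=0xaa
body[0] sub  r4, r0, #35 -> r4=0x12
body[1] sub  r0, r1, #16 -> r0=0x0b
body[2] mov  r2, #0x86 -> r2=0x86
body[3] mov  r0, #0x3a -> r0=0x3a
body[4] sub  r3, r2, r1 -> r3=0x6b
body[5] add  r0, r4, r1 -> r0=0x2d
body[6] mov  r2, #0x4b -> r2=0x4b
body[7] xor  r0, r0, r4 -> r0=0x3f
epilogue: pop r3=0xf9, sp=0xab
r2 is caller-saved -> body value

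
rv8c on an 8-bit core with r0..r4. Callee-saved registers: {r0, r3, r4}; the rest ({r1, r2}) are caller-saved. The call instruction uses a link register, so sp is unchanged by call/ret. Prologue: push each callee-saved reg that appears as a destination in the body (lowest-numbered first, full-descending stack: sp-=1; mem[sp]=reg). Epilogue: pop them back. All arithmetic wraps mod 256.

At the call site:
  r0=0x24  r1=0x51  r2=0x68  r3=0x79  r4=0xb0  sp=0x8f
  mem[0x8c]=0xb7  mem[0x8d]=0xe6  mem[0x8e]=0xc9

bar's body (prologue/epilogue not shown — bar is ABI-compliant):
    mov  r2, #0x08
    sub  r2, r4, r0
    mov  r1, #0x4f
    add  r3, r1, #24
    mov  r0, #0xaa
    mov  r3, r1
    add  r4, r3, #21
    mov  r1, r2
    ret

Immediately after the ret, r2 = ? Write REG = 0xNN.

REG = 0x8c

prologue: push r0 -> mem[0x8e]=0x24, sp=0x8e
prologue: push r3 -> mem[0x8d]=0x79, sp=0x8d
prologue: push r4 -> mem[0x8c]=0xb0, sp=0x8c
body[0] mov  r2, #0x08 -> r2=0x08
body[1] sub  r2, r4, r0 -> r2=0x8c
body[2] mov  r1, #0x4f -> r1=0x4f
body[3] add  r3, r1, #24 -> r3=0x67
body[4] mov  r0, #0xaa -> r0=0xaa
body[5] mov  r3, r1 -> r3=0x4f
body[6] add  r4, r3, #21 -> r4=0x64
body[7] mov  r1, r2 -> r1=0x8c
epilogue: pop r4=0xb0, sp=0x8d
epilogue: pop r3=0x79, sp=0x8e
epilogue: pop r0=0x24, sp=0x8f
r2 is caller-saved -> body value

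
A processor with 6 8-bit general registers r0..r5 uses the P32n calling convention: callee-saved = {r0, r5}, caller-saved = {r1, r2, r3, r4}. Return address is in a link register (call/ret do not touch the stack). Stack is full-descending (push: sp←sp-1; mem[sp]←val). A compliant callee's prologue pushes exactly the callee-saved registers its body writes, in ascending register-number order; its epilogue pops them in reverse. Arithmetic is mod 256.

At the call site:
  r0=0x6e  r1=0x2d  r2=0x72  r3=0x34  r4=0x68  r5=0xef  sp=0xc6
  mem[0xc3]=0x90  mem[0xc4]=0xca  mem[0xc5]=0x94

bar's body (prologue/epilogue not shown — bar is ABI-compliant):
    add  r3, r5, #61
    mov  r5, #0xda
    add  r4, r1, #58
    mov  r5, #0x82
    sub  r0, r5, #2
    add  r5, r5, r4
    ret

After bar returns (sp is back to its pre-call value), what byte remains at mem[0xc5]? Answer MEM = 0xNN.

prologue: push r0 -> mem[0xc5]=0x6e, sp=0xc5
prologue: push r5 -> mem[0xc4]=0xef, sp=0xc4
body[0] add  r3, r5, #61 -> r3=0x2c
body[1] mov  r5, #0xda -> r5=0xda
body[2] add  r4, r1, #58 -> r4=0x67
body[3] mov  r5, #0x82 -> r5=0x82
body[4] sub  r0, r5, #2 -> r0=0x80
body[5] add  r5, r5, r4 -> r5=0xe9
epilogue: pop r5=0xef, sp=0xc5
epilogue: pop r0=0x6e, sp=0xc6
prologue pushed ['r0', 'r5'] at ['0xc5', '0xc4']

MEM = 0x6e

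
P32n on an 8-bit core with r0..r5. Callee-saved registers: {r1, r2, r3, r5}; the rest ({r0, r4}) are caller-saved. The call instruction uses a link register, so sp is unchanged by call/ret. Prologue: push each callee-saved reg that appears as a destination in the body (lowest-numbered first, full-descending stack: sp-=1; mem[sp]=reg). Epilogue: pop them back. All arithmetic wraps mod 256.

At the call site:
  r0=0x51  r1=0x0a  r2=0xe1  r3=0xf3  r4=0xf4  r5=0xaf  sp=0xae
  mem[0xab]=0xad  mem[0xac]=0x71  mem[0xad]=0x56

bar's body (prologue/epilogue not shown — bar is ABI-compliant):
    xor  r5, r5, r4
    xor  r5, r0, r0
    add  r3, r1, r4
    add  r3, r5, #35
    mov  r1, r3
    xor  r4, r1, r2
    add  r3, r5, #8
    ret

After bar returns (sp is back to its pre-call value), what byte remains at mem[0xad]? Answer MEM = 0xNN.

prologue: push r1 -> mem[0xad]=0x0a, sp=0xad
prologue: push r3 -> mem[0xac]=0xf3, sp=0xac
prologue: push r5 -> mem[0xab]=0xaf, sp=0xab
body[0] xor  r5, r5, r4 -> r5=0x5b
body[1] xor  r5, r0, r0 -> r5=0x00
body[2] add  r3, r1, r4 -> r3=0xfe
body[3] add  r3, r5, #35 -> r3=0x23
body[4] mov  r1, r3 -> r1=0x23
body[5] xor  r4, r1, r2 -> r4=0xc2
body[6] add  r3, r5, #8 -> r3=0x08
epilogue: pop r5=0xaf, sp=0xac
epilogue: pop r3=0xf3, sp=0xad
epilogue: pop r1=0x0a, sp=0xae
prologue pushed ['r1', 'r3', 'r5'] at ['0xad', '0xac', '0xab']

MEM = 0x0a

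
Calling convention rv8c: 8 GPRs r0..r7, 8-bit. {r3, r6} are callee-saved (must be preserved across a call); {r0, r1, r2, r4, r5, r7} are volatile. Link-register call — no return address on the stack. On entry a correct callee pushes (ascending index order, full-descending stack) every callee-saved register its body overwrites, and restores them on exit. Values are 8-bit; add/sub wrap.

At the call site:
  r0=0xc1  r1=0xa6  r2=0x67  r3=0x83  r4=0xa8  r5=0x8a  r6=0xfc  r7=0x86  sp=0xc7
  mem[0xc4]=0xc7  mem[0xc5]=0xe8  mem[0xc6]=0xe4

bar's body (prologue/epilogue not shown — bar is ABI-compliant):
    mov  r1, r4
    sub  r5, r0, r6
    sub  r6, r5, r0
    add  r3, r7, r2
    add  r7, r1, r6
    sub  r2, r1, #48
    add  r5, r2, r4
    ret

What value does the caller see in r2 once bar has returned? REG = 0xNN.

REG = 0x78

prologue: push r3 -> mem[0xc6]=0x83, sp=0xc6
prologue: push r6 -> mem[0xc5]=0xfc, sp=0xc5
body[0] mov  r1, r4 -> r1=0xa8
body[1] sub  r5, r0, r6 -> r5=0xc5
body[2] sub  r6, r5, r0 -> r6=0x04
body[3] add  r3, r7, r2 -> r3=0xed
body[4] add  r7, r1, r6 -> r7=0xac
body[5] sub  r2, r1, #48 -> r2=0x78
body[6] add  r5, r2, r4 -> r5=0x20
epilogue: pop r6=0xfc, sp=0xc6
epilogue: pop r3=0x83, sp=0xc7
r2 is caller-saved -> body value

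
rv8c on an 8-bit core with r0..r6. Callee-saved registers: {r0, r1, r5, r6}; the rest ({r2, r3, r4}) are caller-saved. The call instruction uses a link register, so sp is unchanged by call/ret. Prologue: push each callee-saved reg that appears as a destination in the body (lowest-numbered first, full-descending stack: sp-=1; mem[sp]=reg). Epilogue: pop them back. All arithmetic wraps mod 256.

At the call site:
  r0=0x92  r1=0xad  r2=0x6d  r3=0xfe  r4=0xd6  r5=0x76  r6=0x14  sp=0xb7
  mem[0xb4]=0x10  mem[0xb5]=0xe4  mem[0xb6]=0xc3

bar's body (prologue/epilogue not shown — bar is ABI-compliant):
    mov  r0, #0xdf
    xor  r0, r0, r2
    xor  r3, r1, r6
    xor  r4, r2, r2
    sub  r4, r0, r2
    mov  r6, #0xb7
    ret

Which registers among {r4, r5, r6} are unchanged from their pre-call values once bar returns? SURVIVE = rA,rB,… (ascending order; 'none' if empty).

prologue: push r0 → mem[0xb6]=0x92, sp=0xb6
prologue: push r6 → mem[0xb5]=0x14, sp=0xb5
body[0] mov  r0, #0xdf → r0=0xdf
body[1] xor  r0, r0, r2 → r0=0xb2
body[2] xor  r3, r1, r6 → r3=0xb9
body[3] xor  r4, r2, r2 → r4=0x00
body[4] sub  r4, r0, r2 → r4=0x45
body[5] mov  r6, #0xb7 → r6=0xb7
epilogue: pop r6=0x14, sp=0xb6
epilogue: pop r0=0x92, sp=0xb7
r4: caller-saved, written=True
r5: callee-saved, written=False
r6: callee-saved, written=True

SURVIVE = r5,r6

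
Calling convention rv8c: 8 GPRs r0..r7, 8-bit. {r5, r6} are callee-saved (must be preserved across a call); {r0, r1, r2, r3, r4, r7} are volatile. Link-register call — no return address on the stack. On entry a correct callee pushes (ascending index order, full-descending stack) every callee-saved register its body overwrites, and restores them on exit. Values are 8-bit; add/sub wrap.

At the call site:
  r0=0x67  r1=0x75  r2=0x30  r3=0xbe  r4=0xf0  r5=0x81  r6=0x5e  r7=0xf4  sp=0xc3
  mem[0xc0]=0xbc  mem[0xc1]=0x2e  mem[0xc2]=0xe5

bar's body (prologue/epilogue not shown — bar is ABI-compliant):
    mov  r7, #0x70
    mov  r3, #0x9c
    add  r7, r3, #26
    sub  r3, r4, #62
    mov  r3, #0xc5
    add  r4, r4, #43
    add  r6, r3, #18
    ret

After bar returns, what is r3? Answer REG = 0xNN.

REG = 0xc5

prologue: push r6 → mem[0xc2]=0x5e, sp=0xc2
body[0] mov  r7, #0x70 → r7=0x70
body[1] mov  r3, #0x9c → r3=0x9c
body[2] add  r7, r3, #26 → r7=0xb6
body[3] sub  r3, r4, #62 → r3=0xb2
body[4] mov  r3, #0xc5 → r3=0xc5
body[5] add  r4, r4, #43 → r4=0x1b
body[6] add  r6, r3, #18 → r6=0xd7
epilogue: pop r6=0x5e, sp=0xc3
r3 is caller-saved → body value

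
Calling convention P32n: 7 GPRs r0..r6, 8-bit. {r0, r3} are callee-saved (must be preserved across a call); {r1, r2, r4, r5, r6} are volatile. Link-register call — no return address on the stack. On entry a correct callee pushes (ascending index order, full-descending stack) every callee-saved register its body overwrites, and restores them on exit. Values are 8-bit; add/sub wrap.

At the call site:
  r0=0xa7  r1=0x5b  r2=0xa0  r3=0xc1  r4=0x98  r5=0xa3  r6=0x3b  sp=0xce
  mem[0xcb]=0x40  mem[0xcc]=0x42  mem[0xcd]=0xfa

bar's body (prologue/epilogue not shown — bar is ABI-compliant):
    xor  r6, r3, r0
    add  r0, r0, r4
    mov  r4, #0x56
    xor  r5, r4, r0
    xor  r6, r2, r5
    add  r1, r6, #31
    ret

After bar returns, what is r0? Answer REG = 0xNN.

prologue: push r0 → mem[0xcd]=0xa7, sp=0xcd
body[0] xor  r6, r3, r0 → r6=0x66
body[1] add  r0, r0, r4 → r0=0x3f
body[2] mov  r4, #0x56 → r4=0x56
body[3] xor  r5, r4, r0 → r5=0x69
body[4] xor  r6, r2, r5 → r6=0xc9
body[5] add  r1, r6, #31 → r1=0xe8
epilogue: pop r0=0xa7, sp=0xce
r0 is callee-saved → restored

REG = 0xa7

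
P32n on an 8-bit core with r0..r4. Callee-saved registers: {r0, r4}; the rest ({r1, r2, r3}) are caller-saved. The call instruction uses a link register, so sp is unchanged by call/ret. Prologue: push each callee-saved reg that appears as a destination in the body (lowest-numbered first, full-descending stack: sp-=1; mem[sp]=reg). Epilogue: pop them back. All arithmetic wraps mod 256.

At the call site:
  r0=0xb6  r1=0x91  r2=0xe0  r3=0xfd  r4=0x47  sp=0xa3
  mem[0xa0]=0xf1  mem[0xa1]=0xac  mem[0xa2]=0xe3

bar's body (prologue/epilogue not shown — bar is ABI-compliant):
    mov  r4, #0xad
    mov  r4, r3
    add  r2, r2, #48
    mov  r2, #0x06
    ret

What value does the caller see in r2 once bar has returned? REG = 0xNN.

prologue: push r4 → mem[0xa2]=0x47, sp=0xa2
body[0] mov  r4, #0xad → r4=0xad
body[1] mov  r4, r3 → r4=0xfd
body[2] add  r2, r2, #48 → r2=0x10
body[3] mov  r2, #0x06 → r2=0x06
epilogue: pop r4=0x47, sp=0xa3
r2 is caller-saved → body value

REG = 0x06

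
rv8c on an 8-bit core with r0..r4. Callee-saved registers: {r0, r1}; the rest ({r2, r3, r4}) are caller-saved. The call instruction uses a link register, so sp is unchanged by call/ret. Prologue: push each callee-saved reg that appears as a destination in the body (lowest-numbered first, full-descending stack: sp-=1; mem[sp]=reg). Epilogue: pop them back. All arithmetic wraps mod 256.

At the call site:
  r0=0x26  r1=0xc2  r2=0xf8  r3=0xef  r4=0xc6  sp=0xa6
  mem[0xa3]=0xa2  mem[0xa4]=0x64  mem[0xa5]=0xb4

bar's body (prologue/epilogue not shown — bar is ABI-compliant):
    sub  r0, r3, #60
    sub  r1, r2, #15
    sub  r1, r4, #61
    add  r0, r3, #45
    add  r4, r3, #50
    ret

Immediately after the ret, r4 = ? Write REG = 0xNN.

REG = 0x21

prologue: push r0 → mem[0xa5]=0x26, sp=0xa5
prologue: push r1 → mem[0xa4]=0xc2, sp=0xa4
body[0] sub  r0, r3, #60 → r0=0xb3
body[1] sub  r1, r2, #15 → r1=0xe9
body[2] sub  r1, r4, #61 → r1=0x89
body[3] add  r0, r3, #45 → r0=0x1c
body[4] add  r4, r3, #50 → r4=0x21
epilogue: pop r1=0xc2, sp=0xa5
epilogue: pop r0=0x26, sp=0xa6
r4 is caller-saved → body value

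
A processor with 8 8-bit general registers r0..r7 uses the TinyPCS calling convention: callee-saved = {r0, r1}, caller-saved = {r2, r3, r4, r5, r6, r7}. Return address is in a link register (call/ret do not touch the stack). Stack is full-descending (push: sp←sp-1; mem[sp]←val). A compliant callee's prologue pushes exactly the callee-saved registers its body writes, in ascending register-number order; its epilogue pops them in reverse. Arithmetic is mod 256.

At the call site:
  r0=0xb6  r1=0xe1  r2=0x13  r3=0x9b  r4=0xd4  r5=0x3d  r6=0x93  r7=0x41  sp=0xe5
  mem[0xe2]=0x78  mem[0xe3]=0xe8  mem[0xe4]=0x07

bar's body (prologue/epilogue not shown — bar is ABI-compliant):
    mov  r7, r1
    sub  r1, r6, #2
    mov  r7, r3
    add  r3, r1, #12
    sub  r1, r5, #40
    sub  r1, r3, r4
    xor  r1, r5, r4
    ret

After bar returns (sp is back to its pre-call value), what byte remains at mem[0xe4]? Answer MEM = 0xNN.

MEM = 0xe1

prologue: push r1 → mem[0xe4]=0xe1, sp=0xe4
body[0] mov  r7, r1 → r7=0xe1
body[1] sub  r1, r6, #2 → r1=0x91
body[2] mov  r7, r3 → r7=0x9b
body[3] add  r3, r1, #12 → r3=0x9d
body[4] sub  r1, r5, #40 → r1=0x15
body[5] sub  r1, r3, r4 → r1=0xc9
body[6] xor  r1, r5, r4 → r1=0xe9
epilogue: pop r1=0xe1, sp=0xe5
prologue pushed ['r1'] at ['0xe4']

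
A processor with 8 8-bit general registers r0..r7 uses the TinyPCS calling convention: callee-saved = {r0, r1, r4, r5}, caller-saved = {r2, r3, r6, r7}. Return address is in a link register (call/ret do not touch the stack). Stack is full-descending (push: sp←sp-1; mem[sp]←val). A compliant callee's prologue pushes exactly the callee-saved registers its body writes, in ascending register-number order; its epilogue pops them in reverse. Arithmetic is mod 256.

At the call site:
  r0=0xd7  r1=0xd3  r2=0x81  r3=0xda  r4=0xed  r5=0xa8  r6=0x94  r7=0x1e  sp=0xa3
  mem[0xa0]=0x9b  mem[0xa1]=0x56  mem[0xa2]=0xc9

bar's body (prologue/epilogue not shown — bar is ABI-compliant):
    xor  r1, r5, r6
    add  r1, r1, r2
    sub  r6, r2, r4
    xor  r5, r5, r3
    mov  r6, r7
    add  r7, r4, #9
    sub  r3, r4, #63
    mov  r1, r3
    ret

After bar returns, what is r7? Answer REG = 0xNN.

REG = 0xf6

prologue: push r1 -> mem[0xa2]=0xd3, sp=0xa2
prologue: push r5 -> mem[0xa1]=0xa8, sp=0xa1
body[0] xor  r1, r5, r6 -> r1=0x3c
body[1] add  r1, r1, r2 -> r1=0xbd
body[2] sub  r6, r2, r4 -> r6=0x94
body[3] xor  r5, r5, r3 -> r5=0x72
body[4] mov  r6, r7 -> r6=0x1e
body[5] add  r7, r4, #9 -> r7=0xf6
body[6] sub  r3, r4, #63 -> r3=0xae
body[7] mov  r1, r3 -> r1=0xae
epilogue: pop r5=0xa8, sp=0xa2
epilogue: pop r1=0xd3, sp=0xa3
r7 is caller-saved -> body value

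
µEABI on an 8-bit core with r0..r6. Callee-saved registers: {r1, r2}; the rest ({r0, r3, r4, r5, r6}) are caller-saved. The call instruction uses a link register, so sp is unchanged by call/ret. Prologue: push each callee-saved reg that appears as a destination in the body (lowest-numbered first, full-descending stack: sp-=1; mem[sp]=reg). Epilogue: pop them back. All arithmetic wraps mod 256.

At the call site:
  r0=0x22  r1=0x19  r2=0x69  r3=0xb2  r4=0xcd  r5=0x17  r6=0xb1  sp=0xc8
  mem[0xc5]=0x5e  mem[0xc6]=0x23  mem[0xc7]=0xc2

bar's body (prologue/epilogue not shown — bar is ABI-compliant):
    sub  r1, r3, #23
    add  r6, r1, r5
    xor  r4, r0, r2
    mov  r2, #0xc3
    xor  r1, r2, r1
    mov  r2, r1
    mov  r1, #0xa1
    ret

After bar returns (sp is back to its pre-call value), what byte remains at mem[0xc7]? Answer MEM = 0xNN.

MEM = 0x19

prologue: push r1 → mem[0xc7]=0x19, sp=0xc7
prologue: push r2 → mem[0xc6]=0x69, sp=0xc6
body[0] sub  r1, r3, #23 → r1=0x9b
body[1] add  r6, r1, r5 → r6=0xb2
body[2] xor  r4, r0, r2 → r4=0x4b
body[3] mov  r2, #0xc3 → r2=0xc3
body[4] xor  r1, r2, r1 → r1=0x58
body[5] mov  r2, r1 → r2=0x58
body[6] mov  r1, #0xa1 → r1=0xa1
epilogue: pop r2=0x69, sp=0xc7
epilogue: pop r1=0x19, sp=0xc8
prologue pushed ['r1', 'r2'] at ['0xc7', '0xc6']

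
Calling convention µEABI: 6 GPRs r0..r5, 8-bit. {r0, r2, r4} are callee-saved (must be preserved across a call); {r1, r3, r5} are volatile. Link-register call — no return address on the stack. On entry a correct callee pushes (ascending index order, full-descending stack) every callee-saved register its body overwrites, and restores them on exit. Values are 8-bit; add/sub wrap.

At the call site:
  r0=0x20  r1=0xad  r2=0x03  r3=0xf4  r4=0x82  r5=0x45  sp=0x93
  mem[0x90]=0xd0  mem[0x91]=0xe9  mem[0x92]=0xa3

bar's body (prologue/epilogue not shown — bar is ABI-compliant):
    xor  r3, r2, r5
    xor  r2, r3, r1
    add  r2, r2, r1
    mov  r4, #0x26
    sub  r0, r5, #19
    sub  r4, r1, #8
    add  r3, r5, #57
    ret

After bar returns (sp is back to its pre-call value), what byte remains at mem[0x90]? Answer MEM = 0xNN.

prologue: push r0 -> mem[0x92]=0x20, sp=0x92
prologue: push r2 -> mem[0x91]=0x03, sp=0x91
prologue: push r4 -> mem[0x90]=0x82, sp=0x90
body[0] xor  r3, r2, r5 -> r3=0x46
body[1] xor  r2, r3, r1 -> r2=0xeb
body[2] add  r2, r2, r1 -> r2=0x98
body[3] mov  r4, #0x26 -> r4=0x26
body[4] sub  r0, r5, #19 -> r0=0x32
body[5] sub  r4, r1, #8 -> r4=0xa5
body[6] add  r3, r5, #57 -> r3=0x7e
epilogue: pop r4=0x82, sp=0x91
epilogue: pop r2=0x03, sp=0x92
epilogue: pop r0=0x20, sp=0x93
prologue pushed ['r0', 'r2', 'r4'] at ['0x92', '0x91', '0x90']

MEM = 0x82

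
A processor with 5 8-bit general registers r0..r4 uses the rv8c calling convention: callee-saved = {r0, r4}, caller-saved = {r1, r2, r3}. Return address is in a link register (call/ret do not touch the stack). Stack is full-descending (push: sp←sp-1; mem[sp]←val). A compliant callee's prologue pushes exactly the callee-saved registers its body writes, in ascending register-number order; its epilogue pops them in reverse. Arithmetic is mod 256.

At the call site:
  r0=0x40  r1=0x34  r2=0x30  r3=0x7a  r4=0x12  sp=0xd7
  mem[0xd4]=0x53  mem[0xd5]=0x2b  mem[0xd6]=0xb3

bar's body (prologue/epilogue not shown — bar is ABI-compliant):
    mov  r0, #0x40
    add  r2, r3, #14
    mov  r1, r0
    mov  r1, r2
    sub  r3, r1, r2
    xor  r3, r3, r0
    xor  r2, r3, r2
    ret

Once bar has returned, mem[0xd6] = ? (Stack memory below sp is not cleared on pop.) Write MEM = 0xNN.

MEM = 0x40

prologue: push r0 → mem[0xd6]=0x40, sp=0xd6
body[0] mov  r0, #0x40 → r0=0x40
body[1] add  r2, r3, #14 → r2=0x88
body[2] mov  r1, r0 → r1=0x40
body[3] mov  r1, r2 → r1=0x88
body[4] sub  r3, r1, r2 → r3=0x00
body[5] xor  r3, r3, r0 → r3=0x40
body[6] xor  r2, r3, r2 → r2=0xc8
epilogue: pop r0=0x40, sp=0xd7
prologue pushed ['r0'] at ['0xd6']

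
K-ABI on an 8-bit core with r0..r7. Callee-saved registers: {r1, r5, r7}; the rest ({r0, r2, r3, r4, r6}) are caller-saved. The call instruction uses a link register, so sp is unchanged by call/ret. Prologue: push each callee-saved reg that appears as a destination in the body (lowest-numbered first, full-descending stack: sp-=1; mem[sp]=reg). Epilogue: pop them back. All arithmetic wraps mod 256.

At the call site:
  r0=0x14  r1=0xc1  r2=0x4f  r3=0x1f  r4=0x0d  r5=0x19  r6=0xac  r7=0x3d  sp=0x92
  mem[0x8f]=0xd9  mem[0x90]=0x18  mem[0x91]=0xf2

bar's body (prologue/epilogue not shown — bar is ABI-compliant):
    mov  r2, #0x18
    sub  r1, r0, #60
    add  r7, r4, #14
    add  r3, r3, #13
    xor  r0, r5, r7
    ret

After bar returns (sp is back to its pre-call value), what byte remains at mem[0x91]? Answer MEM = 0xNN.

MEM = 0xc1

prologue: push r1 → mem[0x91]=0xc1, sp=0x91
prologue: push r7 → mem[0x90]=0x3d, sp=0x90
body[0] mov  r2, #0x18 → r2=0x18
body[1] sub  r1, r0, #60 → r1=0xd8
body[2] add  r7, r4, #14 → r7=0x1b
body[3] add  r3, r3, #13 → r3=0x2c
body[4] xor  r0, r5, r7 → r0=0x02
epilogue: pop r7=0x3d, sp=0x91
epilogue: pop r1=0xc1, sp=0x92
prologue pushed ['r1', 'r7'] at ['0x91', '0x90']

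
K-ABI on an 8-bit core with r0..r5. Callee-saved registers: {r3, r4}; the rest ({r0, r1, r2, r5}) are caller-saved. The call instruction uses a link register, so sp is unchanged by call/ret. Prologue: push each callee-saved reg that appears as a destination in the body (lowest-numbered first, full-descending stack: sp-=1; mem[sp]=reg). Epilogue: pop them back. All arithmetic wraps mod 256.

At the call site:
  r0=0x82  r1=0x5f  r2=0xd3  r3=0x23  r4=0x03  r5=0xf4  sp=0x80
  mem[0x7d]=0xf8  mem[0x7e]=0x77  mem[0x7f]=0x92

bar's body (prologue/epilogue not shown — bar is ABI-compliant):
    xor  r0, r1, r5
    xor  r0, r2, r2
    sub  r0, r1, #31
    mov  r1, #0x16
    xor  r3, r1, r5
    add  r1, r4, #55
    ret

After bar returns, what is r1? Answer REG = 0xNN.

prologue: push r3 -> mem[0x7f]=0x23, sp=0x7f
body[0] xor  r0, r1, r5 -> r0=0xab
body[1] xor  r0, r2, r2 -> r0=0x00
body[2] sub  r0, r1, #31 -> r0=0x40
body[3] mov  r1, #0x16 -> r1=0x16
body[4] xor  r3, r1, r5 -> r3=0xe2
body[5] add  r1, r4, #55 -> r1=0x3a
epilogue: pop r3=0x23, sp=0x80
r1 is caller-saved -> body value

REG = 0x3a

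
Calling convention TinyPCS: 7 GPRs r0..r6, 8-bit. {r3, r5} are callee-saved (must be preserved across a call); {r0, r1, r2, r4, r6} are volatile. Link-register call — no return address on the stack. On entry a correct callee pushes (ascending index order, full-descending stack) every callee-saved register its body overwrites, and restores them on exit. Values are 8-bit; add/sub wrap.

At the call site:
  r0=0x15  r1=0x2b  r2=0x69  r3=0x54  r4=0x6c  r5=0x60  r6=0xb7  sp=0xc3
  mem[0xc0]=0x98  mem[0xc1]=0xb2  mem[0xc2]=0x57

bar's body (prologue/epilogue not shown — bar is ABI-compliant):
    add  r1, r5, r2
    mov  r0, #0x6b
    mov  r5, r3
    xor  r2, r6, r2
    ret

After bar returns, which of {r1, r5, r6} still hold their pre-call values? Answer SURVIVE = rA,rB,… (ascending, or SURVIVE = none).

prologue: push r5 → mem[0xc2]=0x60, sp=0xc2
body[0] add  r1, r5, r2 → r1=0xc9
body[1] mov  r0, #0x6b → r0=0x6b
body[2] mov  r5, r3 → r5=0x54
body[3] xor  r2, r6, r2 → r2=0xde
epilogue: pop r5=0x60, sp=0xc3
r1: caller-saved, written=True
r5: callee-saved, written=True
r6: caller-saved, written=False

SURVIVE = r5,r6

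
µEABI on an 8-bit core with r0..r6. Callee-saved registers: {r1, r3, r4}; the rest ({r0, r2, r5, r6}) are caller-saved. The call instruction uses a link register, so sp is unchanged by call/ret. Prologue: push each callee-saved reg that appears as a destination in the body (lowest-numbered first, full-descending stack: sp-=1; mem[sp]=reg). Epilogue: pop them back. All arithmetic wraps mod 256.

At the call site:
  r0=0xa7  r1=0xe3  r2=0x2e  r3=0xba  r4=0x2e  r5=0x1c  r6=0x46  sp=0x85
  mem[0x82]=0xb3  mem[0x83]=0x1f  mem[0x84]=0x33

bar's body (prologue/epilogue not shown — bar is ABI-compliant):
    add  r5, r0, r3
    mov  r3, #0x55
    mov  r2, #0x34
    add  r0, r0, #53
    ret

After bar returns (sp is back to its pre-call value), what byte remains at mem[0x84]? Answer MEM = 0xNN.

prologue: push r3 → mem[0x84]=0xba, sp=0x84
body[0] add  r5, r0, r3 → r5=0x61
body[1] mov  r3, #0x55 → r3=0x55
body[2] mov  r2, #0x34 → r2=0x34
body[3] add  r0, r0, #53 → r0=0xdc
epilogue: pop r3=0xba, sp=0x85
prologue pushed ['r3'] at ['0x84']

MEM = 0xba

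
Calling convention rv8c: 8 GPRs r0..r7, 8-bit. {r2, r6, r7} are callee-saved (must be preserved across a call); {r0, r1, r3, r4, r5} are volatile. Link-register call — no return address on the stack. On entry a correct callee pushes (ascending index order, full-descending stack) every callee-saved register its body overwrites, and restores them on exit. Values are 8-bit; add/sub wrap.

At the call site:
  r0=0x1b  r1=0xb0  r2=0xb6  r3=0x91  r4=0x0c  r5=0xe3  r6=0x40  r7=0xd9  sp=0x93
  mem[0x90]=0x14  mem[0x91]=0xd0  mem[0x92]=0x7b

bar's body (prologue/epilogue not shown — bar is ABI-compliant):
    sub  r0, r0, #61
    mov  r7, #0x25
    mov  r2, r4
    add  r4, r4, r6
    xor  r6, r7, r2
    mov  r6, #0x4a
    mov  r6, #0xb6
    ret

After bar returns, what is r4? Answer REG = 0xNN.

prologue: push r2 → mem[0x92]=0xb6, sp=0x92
prologue: push r6 → mem[0x91]=0x40, sp=0x91
prologue: push r7 → mem[0x90]=0xd9, sp=0x90
body[0] sub  r0, r0, #61 → r0=0xde
body[1] mov  r7, #0x25 → r7=0x25
body[2] mov  r2, r4 → r2=0x0c
body[3] add  r4, r4, r6 → r4=0x4c
body[4] xor  r6, r7, r2 → r6=0x29
body[5] mov  r6, #0x4a → r6=0x4a
body[6] mov  r6, #0xb6 → r6=0xb6
epilogue: pop r7=0xd9, sp=0x91
epilogue: pop r6=0x40, sp=0x92
epilogue: pop r2=0xb6, sp=0x93
r4 is caller-saved → body value

REG = 0x4c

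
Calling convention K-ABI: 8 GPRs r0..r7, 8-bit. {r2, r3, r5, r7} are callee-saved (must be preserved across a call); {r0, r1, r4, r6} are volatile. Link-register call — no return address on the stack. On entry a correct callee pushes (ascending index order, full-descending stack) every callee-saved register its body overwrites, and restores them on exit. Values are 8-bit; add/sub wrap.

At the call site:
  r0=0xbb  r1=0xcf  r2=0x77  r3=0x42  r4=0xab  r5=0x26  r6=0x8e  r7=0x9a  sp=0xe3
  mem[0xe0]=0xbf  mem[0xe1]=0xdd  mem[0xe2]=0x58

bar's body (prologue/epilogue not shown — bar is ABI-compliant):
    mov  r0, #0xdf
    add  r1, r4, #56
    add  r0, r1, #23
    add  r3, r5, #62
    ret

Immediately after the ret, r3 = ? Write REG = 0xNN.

REG = 0x42

prologue: push r3 -> mem[0xe2]=0x42, sp=0xe2
body[0] mov  r0, #0xdf -> r0=0xdf
body[1] add  r1, r4, #56 -> r1=0xe3
body[2] add  r0, r1, #23 -> r0=0xfa
body[3] add  r3, r5, #62 -> r3=0x64
epilogue: pop r3=0x42, sp=0xe3
r3 is callee-saved -> restored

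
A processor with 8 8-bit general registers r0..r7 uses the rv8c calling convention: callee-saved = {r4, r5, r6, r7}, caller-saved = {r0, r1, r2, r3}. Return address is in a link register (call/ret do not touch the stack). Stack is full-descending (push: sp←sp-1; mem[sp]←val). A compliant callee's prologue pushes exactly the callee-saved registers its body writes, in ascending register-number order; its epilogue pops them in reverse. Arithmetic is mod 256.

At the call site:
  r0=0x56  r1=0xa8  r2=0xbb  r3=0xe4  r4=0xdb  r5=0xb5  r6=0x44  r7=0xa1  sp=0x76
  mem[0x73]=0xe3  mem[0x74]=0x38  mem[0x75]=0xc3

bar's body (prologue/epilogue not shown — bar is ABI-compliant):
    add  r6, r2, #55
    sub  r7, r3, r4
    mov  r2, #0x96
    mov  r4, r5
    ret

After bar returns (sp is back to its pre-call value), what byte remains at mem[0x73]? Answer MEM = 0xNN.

prologue: push r4 -> mem[0x75]=0xdb, sp=0x75
prologue: push r6 -> mem[0x74]=0x44, sp=0x74
prologue: push r7 -> mem[0x73]=0xa1, sp=0x73
body[0] add  r6, r2, #55 -> r6=0xf2
body[1] sub  r7, r3, r4 -> r7=0x09
body[2] mov  r2, #0x96 -> r2=0x96
body[3] mov  r4, r5 -> r4=0xb5
epilogue: pop r7=0xa1, sp=0x74
epilogue: pop r6=0x44, sp=0x75
epilogue: pop r4=0xdb, sp=0x76
prologue pushed ['r4', 'r6', 'r7'] at ['0x75', '0x74', '0x73']

MEM = 0xa1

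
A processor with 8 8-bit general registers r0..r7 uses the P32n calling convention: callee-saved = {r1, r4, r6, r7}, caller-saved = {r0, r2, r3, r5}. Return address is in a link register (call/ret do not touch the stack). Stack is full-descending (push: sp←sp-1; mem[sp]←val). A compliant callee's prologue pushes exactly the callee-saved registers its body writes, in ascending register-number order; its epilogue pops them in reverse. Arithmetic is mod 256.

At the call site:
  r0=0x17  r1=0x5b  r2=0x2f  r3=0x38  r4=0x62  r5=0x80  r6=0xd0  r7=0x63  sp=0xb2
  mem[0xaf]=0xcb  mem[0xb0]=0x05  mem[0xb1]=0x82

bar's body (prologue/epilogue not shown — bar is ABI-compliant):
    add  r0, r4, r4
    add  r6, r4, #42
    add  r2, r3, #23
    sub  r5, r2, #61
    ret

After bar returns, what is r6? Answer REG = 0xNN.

REG = 0xd0

prologue: push r6 -> mem[0xb1]=0xd0, sp=0xb1
body[0] add  r0, r4, r4 -> r0=0xc4
body[1] add  r6, r4, #42 -> r6=0x8c
body[2] add  r2, r3, #23 -> r2=0x4f
body[3] sub  r5, r2, #61 -> r5=0x12
epilogue: pop r6=0xd0, sp=0xb2
r6 is callee-saved -> restored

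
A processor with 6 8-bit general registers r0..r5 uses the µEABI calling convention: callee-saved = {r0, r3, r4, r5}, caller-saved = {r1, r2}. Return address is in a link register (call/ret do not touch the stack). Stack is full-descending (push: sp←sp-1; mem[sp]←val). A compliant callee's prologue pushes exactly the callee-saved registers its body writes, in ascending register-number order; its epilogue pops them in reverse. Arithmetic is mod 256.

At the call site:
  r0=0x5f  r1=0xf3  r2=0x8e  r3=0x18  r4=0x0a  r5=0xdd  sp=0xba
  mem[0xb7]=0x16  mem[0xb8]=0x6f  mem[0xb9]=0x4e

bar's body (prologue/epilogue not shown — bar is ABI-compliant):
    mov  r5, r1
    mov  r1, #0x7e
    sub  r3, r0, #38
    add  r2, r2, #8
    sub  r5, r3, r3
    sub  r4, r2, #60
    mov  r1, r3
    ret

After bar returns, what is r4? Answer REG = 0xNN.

REG = 0x0a

prologue: push r3 -> mem[0xb9]=0x18, sp=0xb9
prologue: push r4 -> mem[0xb8]=0x0a, sp=0xb8
prologue: push r5 -> mem[0xb7]=0xdd, sp=0xb7
body[0] mov  r5, r1 -> r5=0xf3
body[1] mov  r1, #0x7e -> r1=0x7e
body[2] sub  r3, r0, #38 -> r3=0x39
body[3] add  r2, r2, #8 -> r2=0x96
body[4] sub  r5, r3, r3 -> r5=0x00
body[5] sub  r4, r2, #60 -> r4=0x5a
body[6] mov  r1, r3 -> r1=0x39
epilogue: pop r5=0xdd, sp=0xb8
epilogue: pop r4=0x0a, sp=0xb9
epilogue: pop r3=0x18, sp=0xba
r4 is callee-saved -> restored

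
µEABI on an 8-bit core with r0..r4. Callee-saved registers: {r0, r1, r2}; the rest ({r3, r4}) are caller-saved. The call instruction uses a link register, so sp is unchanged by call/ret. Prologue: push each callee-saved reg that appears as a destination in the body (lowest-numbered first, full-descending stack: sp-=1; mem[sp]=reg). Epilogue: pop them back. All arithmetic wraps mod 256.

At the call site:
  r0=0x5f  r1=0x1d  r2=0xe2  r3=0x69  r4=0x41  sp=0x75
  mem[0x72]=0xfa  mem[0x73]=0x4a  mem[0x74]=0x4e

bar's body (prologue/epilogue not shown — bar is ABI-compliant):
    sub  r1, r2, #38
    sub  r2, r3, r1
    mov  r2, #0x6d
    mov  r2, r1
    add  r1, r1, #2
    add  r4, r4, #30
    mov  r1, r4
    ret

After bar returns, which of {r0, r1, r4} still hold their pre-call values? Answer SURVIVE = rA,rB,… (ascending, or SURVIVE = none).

prologue: push r1 -> mem[0x74]=0x1d, sp=0x74
prologue: push r2 -> mem[0x73]=0xe2, sp=0x73
body[0] sub  r1, r2, #38 -> r1=0xbc
body[1] sub  r2, r3, r1 -> r2=0xad
body[2] mov  r2, #0x6d -> r2=0x6d
body[3] mov  r2, r1 -> r2=0xbc
body[4] add  r1, r1, #2 -> r1=0xbe
body[5] add  r4, r4, #30 -> r4=0x5f
body[6] mov  r1, r4 -> r1=0x5f
epilogue: pop r2=0xe2, sp=0x74
epilogue: pop r1=0x1d, sp=0x75
r0: callee-saved, written=False
r1: callee-saved, written=True
r4: caller-saved, written=True

SURVIVE = r0,r1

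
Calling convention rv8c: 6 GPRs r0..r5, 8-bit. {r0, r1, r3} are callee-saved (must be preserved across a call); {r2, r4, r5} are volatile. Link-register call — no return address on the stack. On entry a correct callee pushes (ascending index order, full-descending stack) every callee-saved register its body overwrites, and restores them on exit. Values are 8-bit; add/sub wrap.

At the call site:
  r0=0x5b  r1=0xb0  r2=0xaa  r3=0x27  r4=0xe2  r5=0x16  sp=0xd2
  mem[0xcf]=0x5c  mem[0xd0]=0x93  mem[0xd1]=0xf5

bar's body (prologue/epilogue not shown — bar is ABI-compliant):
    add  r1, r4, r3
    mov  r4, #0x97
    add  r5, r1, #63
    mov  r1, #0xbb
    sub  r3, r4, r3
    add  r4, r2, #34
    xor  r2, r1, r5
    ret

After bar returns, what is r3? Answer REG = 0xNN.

REG = 0x27

prologue: push r1 → mem[0xd1]=0xb0, sp=0xd1
prologue: push r3 → mem[0xd0]=0x27, sp=0xd0
body[0] add  r1, r4, r3 → r1=0x09
body[1] mov  r4, #0x97 → r4=0x97
body[2] add  r5, r1, #63 → r5=0x48
body[3] mov  r1, #0xbb → r1=0xbb
body[4] sub  r3, r4, r3 → r3=0x70
body[5] add  r4, r2, #34 → r4=0xcc
body[6] xor  r2, r1, r5 → r2=0xf3
epilogue: pop r3=0x27, sp=0xd1
epilogue: pop r1=0xb0, sp=0xd2
r3 is callee-saved → restored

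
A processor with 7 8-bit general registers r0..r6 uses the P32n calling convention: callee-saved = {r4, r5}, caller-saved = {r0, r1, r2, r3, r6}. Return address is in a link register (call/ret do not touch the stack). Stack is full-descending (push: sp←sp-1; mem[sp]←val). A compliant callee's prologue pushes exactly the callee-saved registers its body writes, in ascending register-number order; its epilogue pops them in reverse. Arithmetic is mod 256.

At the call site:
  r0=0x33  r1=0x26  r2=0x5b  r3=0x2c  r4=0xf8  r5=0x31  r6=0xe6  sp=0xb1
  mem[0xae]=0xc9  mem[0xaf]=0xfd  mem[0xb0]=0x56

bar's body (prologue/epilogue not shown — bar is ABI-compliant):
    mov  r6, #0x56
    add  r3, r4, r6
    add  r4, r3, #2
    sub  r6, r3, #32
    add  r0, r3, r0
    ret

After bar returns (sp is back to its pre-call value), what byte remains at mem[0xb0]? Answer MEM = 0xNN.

MEM = 0xf8

prologue: push r4 → mem[0xb0]=0xf8, sp=0xb0
body[0] mov  r6, #0x56 → r6=0x56
body[1] add  r3, r4, r6 → r3=0x4e
body[2] add  r4, r3, #2 → r4=0x50
body[3] sub  r6, r3, #32 → r6=0x2e
body[4] add  r0, r3, r0 → r0=0x81
epilogue: pop r4=0xf8, sp=0xb1
prologue pushed ['r4'] at ['0xb0']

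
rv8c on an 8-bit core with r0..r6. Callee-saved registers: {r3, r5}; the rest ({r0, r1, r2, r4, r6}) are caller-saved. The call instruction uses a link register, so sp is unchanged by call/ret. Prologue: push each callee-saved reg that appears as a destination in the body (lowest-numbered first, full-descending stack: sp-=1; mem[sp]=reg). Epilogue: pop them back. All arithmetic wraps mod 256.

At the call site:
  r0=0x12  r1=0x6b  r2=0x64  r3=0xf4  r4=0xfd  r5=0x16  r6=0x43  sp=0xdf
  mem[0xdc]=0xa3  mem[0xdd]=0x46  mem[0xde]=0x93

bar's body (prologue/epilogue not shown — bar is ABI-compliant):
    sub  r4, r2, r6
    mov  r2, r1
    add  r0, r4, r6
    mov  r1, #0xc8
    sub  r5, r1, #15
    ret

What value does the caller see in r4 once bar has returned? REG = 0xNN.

prologue: push r5 -> mem[0xde]=0x16, sp=0xde
body[0] sub  r4, r2, r6 -> r4=0x21
body[1] mov  r2, r1 -> r2=0x6b
body[2] add  r0, r4, r6 -> r0=0x64
body[3] mov  r1, #0xc8 -> r1=0xc8
body[4] sub  r5, r1, #15 -> r5=0xb9
epilogue: pop r5=0x16, sp=0xdf
r4 is caller-saved -> body value

REG = 0x21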